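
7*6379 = 44653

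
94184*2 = 188368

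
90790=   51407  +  39383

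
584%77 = 45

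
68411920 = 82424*830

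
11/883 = 11/883= 0.01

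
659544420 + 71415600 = 730960020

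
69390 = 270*257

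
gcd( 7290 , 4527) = 9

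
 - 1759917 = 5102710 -6862627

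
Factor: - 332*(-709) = 2^2*83^1* 709^1 = 235388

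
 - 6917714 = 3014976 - 9932690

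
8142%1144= 134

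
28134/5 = 5626 + 4/5 = 5626.80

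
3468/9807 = 1156/3269 = 0.35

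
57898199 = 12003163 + 45895036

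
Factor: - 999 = - 3^3*37^1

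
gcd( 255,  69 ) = 3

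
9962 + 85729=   95691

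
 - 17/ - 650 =17/650 = 0.03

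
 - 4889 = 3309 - 8198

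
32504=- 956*( - 34 )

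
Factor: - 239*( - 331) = 79109  =  239^1 *331^1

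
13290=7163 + 6127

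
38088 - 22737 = 15351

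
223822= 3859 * 58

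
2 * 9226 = 18452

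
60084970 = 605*99314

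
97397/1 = 97397  =  97397.00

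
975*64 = 62400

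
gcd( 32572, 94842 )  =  958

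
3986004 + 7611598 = 11597602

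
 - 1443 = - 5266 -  - 3823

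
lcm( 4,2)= 4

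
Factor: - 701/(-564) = 2^(-2 )*3^(  -  1)*47^(-1) * 701^1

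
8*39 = 312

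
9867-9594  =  273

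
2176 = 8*272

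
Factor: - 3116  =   - 2^2*19^1*41^1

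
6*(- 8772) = - 52632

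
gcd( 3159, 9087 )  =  39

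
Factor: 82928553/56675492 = 2^( - 2)*3^1*43^1*113^1*173^ ( - 1 )*5689^1*81901^( - 1) 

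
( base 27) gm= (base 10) 454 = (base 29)fj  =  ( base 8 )706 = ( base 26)HC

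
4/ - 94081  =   - 1 + 94077/94081 = - 0.00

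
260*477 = 124020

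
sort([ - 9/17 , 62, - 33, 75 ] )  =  [ - 33 ,- 9/17, 62, 75]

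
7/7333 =7/7333 = 0.00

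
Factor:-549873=-3^2*107^1*571^1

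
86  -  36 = 50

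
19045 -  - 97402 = 116447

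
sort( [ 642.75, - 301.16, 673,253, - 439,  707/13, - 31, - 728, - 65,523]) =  [-728, - 439, - 301.16, - 65, - 31, 707/13,253 , 523,642.75, 673 ] 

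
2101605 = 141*14905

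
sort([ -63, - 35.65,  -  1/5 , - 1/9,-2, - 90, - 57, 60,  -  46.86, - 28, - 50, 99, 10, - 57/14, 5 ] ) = [ - 90,- 63,  -  57, - 50, - 46.86, - 35.65, - 28, - 57/14, - 2, - 1/5, - 1/9,5,10, 60,99 ] 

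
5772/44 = 131 + 2/11 = 131.18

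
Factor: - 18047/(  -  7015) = 5^( - 1)*23^ ( - 1)*61^( - 1 )*18047^1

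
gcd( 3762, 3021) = 57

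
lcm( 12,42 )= 84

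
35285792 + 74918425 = 110204217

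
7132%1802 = 1726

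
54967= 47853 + 7114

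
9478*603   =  5715234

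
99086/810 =49543/405 = 122.33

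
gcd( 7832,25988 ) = 356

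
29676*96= 2848896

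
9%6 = 3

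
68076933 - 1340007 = 66736926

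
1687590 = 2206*765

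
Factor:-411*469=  - 192759 = - 3^1*7^1*67^1*137^1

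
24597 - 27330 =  - 2733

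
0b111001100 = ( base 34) DI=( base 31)eq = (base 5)3320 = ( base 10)460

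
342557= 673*509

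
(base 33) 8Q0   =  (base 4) 2111202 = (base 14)36b8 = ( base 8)22542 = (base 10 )9570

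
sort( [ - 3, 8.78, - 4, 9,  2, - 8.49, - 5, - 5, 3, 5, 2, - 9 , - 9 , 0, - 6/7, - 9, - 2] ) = [ - 9, - 9, - 9, - 8.49,-5, - 5, - 4,  -  3, - 2 , - 6/7,0,2, 2, 3, 5,8.78,9 ]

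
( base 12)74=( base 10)88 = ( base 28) 34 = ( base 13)6A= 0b1011000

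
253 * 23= 5819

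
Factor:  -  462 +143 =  - 319 = - 11^1 * 29^1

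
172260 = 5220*33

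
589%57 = 19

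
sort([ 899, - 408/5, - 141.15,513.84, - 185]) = [ - 185, - 141.15, - 408/5,513.84,899]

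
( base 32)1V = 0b111111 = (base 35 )1s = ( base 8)77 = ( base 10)63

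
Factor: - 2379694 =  - 2^1*17^1*69991^1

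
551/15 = 36 + 11/15 = 36.73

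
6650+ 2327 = 8977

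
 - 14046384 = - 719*19536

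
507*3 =1521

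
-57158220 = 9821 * ( - 5820)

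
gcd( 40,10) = 10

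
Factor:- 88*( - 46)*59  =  238832 = 2^4*11^1 * 23^1 * 59^1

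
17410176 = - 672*( - 25908 ) 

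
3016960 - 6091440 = -3074480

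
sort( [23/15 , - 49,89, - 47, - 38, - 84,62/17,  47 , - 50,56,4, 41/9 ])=[- 84, - 50, - 49,-47, - 38,23/15, 62/17 , 4,  41/9,47,56,89]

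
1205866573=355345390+850521183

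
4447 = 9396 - 4949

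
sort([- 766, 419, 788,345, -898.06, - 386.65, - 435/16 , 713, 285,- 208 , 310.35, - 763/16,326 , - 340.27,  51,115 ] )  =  [ - 898.06,-766,- 386.65, - 340.27  , - 208,  -  763/16, - 435/16,51, 115,  285, 310.35,326, 345, 419, 713,788]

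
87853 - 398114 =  - 310261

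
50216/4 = 12554 =12554.00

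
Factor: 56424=2^3  *  3^1*2351^1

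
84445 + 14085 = 98530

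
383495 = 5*76699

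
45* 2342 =105390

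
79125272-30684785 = 48440487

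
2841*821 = 2332461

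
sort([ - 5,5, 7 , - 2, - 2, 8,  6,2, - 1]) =[ - 5 ,-2, - 2, - 1,  2,5,6,7,8] 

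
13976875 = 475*29425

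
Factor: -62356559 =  - 62356559^1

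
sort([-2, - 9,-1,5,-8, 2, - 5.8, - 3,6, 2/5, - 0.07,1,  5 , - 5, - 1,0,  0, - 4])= [ - 9, - 8, - 5.8, - 5, - 4,  -  3, - 2,- 1, - 1,-0.07, 0,  0, 2/5,1 , 2,5,5, 6 ] 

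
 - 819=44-863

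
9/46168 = 9/46168=0.00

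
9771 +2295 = 12066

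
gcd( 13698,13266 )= 18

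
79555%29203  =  21149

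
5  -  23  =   - 18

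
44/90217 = 44/90217 = 0.00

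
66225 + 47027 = 113252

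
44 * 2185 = 96140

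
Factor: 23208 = 2^3  *3^1*967^1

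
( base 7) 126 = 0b1000101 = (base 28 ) 2d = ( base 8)105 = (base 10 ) 69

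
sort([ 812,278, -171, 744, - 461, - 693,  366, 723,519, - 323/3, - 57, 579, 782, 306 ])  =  [ - 693, - 461, - 171,  -  323/3, - 57,278,  306,  366, 519, 579,723,744, 782, 812] 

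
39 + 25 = 64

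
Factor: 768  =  2^8*3^1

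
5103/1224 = 567/136 = 4.17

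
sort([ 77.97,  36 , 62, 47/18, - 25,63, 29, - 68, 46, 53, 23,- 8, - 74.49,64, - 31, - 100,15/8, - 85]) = [ - 100 , - 85,- 74.49, - 68,-31,-25, - 8, 15/8,47/18,23 , 29, 36, 46, 53, 62, 63, 64, 77.97]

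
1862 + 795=2657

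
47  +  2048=2095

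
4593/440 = 4593/440 = 10.44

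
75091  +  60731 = 135822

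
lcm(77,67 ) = 5159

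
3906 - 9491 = -5585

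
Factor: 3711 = 3^1*1237^1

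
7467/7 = 7467/7 = 1066.71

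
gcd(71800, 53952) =8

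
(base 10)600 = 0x258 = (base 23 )132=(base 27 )m6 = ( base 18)1f6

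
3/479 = 3/479 = 0.01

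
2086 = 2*1043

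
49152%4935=4737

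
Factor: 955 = 5^1*191^1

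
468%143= 39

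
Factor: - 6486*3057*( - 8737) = 2^1* 3^2*23^1*47^1 * 1019^1 * 8737^1 = 173234632374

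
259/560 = 37/80 = 0.46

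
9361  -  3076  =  6285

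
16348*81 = 1324188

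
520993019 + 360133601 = 881126620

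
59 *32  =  1888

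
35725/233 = 35725/233 = 153.33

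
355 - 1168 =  - 813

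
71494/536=35747/268 =133.38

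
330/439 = 330/439 = 0.75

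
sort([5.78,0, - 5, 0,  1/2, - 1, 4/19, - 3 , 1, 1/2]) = [ - 5,  -  3, - 1,  0,  0, 4/19, 1/2, 1/2, 1, 5.78]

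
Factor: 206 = 2^1*103^1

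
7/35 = 1/5 =0.20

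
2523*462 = 1165626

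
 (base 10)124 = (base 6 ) 324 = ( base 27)4G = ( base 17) 75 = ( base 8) 174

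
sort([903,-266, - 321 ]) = [ - 321, - 266,903]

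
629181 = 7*89883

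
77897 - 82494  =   - 4597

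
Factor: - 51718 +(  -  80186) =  - 131904 = -  2^6*3^2*229^1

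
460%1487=460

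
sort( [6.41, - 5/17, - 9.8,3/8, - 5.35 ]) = [ - 9.8, - 5.35, - 5/17,3/8,6.41]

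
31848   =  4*7962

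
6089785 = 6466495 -376710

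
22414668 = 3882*5774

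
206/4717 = 206/4717 = 0.04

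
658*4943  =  3252494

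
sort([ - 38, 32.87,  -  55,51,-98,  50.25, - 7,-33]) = [ - 98, - 55, - 38 , - 33, - 7, 32.87, 50.25, 51 ]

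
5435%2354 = 727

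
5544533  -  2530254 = 3014279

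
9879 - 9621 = 258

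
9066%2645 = 1131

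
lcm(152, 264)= 5016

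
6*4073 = 24438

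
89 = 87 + 2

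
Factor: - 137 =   -  137^1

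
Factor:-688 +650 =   -  38=   -  2^1*19^1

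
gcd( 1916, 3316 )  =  4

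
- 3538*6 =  - 21228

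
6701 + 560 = 7261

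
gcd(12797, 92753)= 1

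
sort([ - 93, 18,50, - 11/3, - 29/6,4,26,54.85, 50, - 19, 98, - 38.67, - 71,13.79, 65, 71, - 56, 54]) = [  -  93, - 71, - 56,  -  38.67, - 19, - 29/6, - 11/3, 4 , 13.79 , 18,26 , 50,50,54,54.85,  65, 71, 98] 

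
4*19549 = 78196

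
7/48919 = 7/48919= 0.00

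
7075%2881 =1313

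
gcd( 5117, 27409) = 1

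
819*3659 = 2996721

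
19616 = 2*9808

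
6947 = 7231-284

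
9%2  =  1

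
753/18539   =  753/18539=0.04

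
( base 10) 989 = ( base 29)153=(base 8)1735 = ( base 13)5b1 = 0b1111011101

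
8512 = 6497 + 2015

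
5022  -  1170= 3852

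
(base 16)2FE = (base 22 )1CI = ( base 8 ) 1376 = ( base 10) 766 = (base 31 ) OM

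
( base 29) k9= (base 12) 411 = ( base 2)1001001101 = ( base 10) 589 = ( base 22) 14h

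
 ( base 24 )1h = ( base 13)32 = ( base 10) 41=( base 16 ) 29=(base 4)221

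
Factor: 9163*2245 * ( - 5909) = - 5^1*7^2*11^1*17^1 * 19^1*311^1*449^1= - 121553654915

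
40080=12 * 3340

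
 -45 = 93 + - 138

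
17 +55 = 72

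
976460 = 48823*20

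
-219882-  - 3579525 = 3359643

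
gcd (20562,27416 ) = 6854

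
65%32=1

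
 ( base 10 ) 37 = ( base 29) 18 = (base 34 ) 13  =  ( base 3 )1101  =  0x25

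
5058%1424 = 786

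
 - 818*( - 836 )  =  683848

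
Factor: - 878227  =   - 7^2*17923^1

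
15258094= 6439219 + 8818875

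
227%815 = 227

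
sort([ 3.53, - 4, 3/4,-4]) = [  -  4 , - 4 , 3/4,3.53]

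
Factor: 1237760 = 2^8*5^1*967^1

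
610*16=9760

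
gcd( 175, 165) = 5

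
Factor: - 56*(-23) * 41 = 2^3*7^1*23^1*41^1 = 52808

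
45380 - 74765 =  - 29385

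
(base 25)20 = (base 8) 62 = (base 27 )1n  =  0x32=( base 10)50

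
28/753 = 28/753 =0.04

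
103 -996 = -893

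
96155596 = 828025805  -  731870209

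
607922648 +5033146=612955794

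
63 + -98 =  - 35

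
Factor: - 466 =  - 2^1*233^1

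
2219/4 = 2219/4= 554.75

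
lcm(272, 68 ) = 272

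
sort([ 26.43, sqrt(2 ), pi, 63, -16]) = [ - 16, sqrt( 2),pi, 26.43, 63] 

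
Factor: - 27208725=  - 3^1*5^2*409^1 * 887^1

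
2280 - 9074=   -  6794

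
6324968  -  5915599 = 409369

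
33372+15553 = 48925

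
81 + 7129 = 7210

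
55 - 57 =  - 2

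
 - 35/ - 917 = 5/131  =  0.04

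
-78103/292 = -268  +  153/292 = -267.48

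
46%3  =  1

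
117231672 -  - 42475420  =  159707092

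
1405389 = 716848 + 688541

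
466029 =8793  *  53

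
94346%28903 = 7637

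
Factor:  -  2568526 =-2^1*1284263^1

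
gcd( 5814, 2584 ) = 646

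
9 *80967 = 728703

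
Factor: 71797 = 11^1*61^1*107^1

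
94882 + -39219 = 55663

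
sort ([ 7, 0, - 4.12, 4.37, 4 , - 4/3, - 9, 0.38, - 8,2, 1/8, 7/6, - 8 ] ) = [ - 9,-8,-8, -4.12, - 4/3, 0,1/8, 0.38, 7/6 , 2,4,4.37,  7] 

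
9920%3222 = 254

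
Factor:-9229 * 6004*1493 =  - 2^2*11^1*19^1* 79^1*839^1*1493^1 = -  82728497588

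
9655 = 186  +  9469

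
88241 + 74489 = 162730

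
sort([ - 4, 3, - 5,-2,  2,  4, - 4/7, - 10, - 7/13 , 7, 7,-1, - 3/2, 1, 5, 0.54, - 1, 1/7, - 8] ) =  [ - 10,-8,-5, - 4,- 2, - 3/2, - 1, - 1, - 4/7, - 7/13,1/7,0.54, 1, 2, 3,4, 5, 7,7 ]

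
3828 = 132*29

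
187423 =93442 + 93981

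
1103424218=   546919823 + 556504395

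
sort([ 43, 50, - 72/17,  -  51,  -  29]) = [  -  51, - 29,  -  72/17, 43,50] 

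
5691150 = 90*63235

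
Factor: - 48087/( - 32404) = 2^( - 2 )*3^3*13^1 * 137^1*8101^( - 1 )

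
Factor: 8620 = 2^2 * 5^1*431^1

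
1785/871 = 1785/871 = 2.05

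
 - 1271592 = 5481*( - 232)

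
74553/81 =920 + 11/27=920.41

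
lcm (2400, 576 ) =14400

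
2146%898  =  350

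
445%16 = 13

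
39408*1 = 39408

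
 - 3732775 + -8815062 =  - 12547837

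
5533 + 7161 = 12694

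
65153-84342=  - 19189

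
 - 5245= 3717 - 8962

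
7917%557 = 119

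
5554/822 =6 + 311/411 = 6.76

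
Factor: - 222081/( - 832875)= 74027/277625 =5^(  -  3) * 2221^(-1)*74027^1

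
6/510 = 1/85 = 0.01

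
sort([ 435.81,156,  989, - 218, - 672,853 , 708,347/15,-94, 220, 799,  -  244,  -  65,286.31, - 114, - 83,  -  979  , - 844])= [ - 979, - 844, - 672, - 244, - 218, - 114, - 94,-83 , -65,347/15,156,220,286.31,435.81,  708,799, 853, 989 ]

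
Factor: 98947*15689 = 29^1*541^1*98947^1 = 1552379483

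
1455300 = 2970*490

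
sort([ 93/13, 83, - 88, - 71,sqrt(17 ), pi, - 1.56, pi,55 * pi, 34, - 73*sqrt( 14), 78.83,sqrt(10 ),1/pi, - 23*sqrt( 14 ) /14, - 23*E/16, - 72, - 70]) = [ - 73*sqrt(14), - 88, - 72, - 71, - 70, - 23 * sqrt(14 )/14,-23*E/16, - 1.56,1/pi, pi, pi , sqrt(10 ), sqrt( 17 ), 93/13, 34, 78.83, 83, 55*pi]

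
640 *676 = 432640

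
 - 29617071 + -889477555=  - 919094626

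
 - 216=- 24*9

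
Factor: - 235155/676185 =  - 257/739 = -257^1*739^( - 1)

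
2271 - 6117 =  - 3846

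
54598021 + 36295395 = 90893416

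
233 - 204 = 29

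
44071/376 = 44071/376 = 117.21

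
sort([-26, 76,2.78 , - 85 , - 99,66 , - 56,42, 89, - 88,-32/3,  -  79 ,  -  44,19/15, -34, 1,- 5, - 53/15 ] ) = [ - 99,-88, - 85, - 79,- 56 ,- 44 , - 34, - 26,-32/3, - 5, - 53/15, 1,  19/15, 2.78, 42, 66,76, 89 ]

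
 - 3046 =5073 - 8119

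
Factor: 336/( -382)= - 168/191 = -  2^3 * 3^1*7^1  *  191^(-1 ) 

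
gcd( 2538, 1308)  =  6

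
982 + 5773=6755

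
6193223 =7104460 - 911237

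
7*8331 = 58317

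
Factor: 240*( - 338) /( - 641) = 81120/641=2^5*3^1*5^1* 13^2 * 641^ ( - 1 )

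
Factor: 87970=2^1*5^1*19^1*463^1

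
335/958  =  335/958 =0.35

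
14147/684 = 20 + 467/684=20.68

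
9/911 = 9/911  =  0.01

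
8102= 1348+6754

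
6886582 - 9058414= - 2171832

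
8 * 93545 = 748360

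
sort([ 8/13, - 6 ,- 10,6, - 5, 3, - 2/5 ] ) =[ - 10, - 6,-5,-2/5, 8/13,3,6]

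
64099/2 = 32049 + 1/2 = 32049.50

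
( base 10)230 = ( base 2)11100110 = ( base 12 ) 172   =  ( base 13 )149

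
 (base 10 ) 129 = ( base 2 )10000001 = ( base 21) 63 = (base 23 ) 5e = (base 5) 1004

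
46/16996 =23/8498=   0.00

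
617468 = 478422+139046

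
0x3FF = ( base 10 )1023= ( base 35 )t8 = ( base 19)2fg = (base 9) 1356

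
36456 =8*4557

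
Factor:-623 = -7^1*89^1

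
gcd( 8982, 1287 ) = 9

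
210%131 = 79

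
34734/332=17367/166 =104.62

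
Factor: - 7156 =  - 2^2*1789^1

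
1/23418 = 1/23418 =0.00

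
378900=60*6315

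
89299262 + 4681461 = 93980723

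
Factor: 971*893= 19^1*47^1*971^1 = 867103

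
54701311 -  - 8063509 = 62764820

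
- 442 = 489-931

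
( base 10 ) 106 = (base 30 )3G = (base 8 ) 152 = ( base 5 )411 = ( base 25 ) 46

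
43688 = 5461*8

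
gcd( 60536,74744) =8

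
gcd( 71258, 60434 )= 902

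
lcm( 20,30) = 60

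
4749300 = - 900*(-5277 )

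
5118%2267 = 584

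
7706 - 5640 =2066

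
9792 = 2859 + 6933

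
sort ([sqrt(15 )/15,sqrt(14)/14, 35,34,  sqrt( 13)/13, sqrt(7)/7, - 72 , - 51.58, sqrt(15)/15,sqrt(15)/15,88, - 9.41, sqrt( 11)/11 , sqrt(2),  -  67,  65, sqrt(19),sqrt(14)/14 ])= [ - 72 , - 67, - 51.58, - 9.41,sqrt( 15 ) /15, sqrt(15)/15, sqrt( 15)/15,sqrt( 14 ) /14,  sqrt(14)/14,sqrt(13 )/13,sqrt(11) /11,sqrt( 7 )/7,sqrt(2 ),sqrt(19),34,35,65,88]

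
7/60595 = 7/60595 = 0.00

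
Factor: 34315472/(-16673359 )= -2^4*659^ (-1 ) * 25301^( -1)*2144717^1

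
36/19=36/19 = 1.89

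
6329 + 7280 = 13609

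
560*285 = 159600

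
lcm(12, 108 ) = 108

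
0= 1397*0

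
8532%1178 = 286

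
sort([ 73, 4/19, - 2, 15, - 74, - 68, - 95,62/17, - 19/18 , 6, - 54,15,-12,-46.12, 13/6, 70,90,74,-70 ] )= [ - 95, - 74,  -  70,-68, - 54, - 46.12, - 12,-2,-19/18, 4/19,13/6, 62/17,6, 15,  15,  70, 73,74, 90]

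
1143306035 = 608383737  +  534922298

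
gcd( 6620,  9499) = 1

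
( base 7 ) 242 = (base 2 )10000000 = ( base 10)128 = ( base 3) 11202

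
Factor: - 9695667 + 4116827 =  - 5578840 = - 2^3*5^1 * 211^1*661^1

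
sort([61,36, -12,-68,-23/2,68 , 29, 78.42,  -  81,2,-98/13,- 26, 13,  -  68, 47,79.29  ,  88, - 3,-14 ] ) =[-81, - 68, - 68,-26, - 14 , - 12,-23/2,-98/13, - 3,2, 13,29,36,47,  61,68,78.42, 79.29,88]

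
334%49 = 40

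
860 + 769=1629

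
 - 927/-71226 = 103/7914 = 0.01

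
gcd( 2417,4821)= 1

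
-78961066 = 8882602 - 87843668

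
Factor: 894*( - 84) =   -  2^3*3^2*7^1*149^1  =  -  75096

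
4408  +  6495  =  10903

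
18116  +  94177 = 112293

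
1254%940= 314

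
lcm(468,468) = 468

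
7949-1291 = 6658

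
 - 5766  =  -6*961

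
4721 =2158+2563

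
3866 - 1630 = 2236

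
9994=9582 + 412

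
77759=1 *77759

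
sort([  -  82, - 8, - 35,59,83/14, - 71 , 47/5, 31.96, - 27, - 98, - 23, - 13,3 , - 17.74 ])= [ - 98, - 82 , - 71, - 35,-27, - 23 , - 17.74, - 13,- 8,  3,83/14 , 47/5, 31.96,59 ] 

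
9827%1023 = 620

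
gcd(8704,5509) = 1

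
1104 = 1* 1104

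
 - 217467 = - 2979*73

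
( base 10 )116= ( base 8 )164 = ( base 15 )7b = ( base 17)6E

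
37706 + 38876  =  76582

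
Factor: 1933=1933^1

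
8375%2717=224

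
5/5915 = 1/1183 = 0.00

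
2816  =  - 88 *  ( - 32 )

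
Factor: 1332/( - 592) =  - 2^( - 2)*3^2 = - 9/4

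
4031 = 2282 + 1749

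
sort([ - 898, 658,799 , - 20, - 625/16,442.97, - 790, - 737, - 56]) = [-898, - 790, - 737,-56, - 625/16, - 20,442.97,658,799] 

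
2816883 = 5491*513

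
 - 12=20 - 32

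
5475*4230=23159250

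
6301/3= 2100 + 1/3 = 2100.33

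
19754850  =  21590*915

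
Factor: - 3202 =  - 2^1 * 1601^1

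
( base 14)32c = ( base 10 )628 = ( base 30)KS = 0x274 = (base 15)2bd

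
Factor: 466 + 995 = 1461 = 3^1 * 487^1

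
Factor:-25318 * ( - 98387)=2490962066 = 2^1*12659^1*98387^1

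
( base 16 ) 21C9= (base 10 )8649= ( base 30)9i9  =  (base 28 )B0P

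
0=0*99213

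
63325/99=639+64/99 = 639.65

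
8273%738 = 155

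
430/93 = 4+58/93= 4.62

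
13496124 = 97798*138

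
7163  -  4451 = 2712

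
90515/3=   30171 + 2/3  =  30171.67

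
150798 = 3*50266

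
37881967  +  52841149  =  90723116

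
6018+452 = 6470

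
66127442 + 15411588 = 81539030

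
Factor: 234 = 2^1*3^2 * 13^1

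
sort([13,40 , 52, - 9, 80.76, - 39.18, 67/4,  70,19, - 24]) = [ - 39.18, - 24, - 9,13, 67/4,19 , 40, 52, 70,80.76] 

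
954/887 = 1 + 67/887=1.08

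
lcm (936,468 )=936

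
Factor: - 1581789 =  - 3^1*11^1*47933^1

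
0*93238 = 0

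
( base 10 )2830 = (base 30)34A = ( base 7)11152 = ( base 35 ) 2au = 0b101100001110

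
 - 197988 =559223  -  757211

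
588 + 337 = 925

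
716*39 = 27924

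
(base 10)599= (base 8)1127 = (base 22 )155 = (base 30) jt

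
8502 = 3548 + 4954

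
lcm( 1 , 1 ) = 1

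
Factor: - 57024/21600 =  - 2^1*3^1* 5^( - 2)*11^1= - 66/25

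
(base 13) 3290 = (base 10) 7046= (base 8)15606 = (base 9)10588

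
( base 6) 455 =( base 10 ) 179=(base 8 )263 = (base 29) 65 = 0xb3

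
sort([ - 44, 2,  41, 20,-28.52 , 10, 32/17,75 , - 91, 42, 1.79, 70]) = [ - 91 , - 44, - 28.52,1.79,  32/17, 2,10, 20,41,42, 70,75] 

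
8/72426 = 4/36213=0.00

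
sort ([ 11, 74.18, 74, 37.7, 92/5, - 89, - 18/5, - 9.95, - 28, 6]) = [ - 89,  -  28,-9.95, - 18/5 , 6,  11, 92/5,37.7,  74, 74.18]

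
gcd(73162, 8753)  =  1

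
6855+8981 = 15836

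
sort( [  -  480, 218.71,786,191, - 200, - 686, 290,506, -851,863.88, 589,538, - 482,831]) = [  -  851, - 686, - 482 , - 480, - 200,191,218.71, 290, 506,538, 589,786,831,863.88 ]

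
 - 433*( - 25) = 10825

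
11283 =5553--5730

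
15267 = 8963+6304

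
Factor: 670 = 2^1* 5^1*67^1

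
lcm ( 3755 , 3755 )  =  3755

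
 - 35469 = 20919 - 56388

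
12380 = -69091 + 81471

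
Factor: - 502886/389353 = -2^1*83^( - 1)*4691^(  -  1 )*251443^1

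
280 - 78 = 202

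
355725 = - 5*( - 71145)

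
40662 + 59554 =100216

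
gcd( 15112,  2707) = 1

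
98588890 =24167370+74421520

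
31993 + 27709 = 59702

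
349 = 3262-2913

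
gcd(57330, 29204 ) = 98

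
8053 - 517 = 7536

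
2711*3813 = 10337043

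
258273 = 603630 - 345357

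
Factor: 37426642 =2^1*11^1*881^1*1931^1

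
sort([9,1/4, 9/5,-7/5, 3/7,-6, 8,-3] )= [ - 6, - 3, - 7/5,1/4, 3/7, 9/5, 8,9] 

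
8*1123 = 8984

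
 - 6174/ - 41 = 6174/41 = 150.59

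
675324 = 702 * 962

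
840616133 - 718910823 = 121705310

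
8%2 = 0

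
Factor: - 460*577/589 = -265420/589 = - 2^2* 5^1 * 19^( - 1)*23^1*31^( - 1 ) * 577^1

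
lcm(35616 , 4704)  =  249312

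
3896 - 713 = 3183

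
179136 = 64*2799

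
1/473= 1/473 = 0.00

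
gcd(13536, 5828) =188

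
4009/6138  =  4009/6138 = 0.65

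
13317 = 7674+5643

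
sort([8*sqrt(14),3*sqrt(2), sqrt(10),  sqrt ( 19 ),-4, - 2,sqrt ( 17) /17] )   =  [-4,-2,sqrt( 17)/17,  sqrt( 10 ),3*sqrt( 2),sqrt ( 19),8*sqrt(14)] 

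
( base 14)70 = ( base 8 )142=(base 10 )98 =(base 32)32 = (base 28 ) 3E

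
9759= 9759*1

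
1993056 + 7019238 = 9012294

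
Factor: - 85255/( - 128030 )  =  2^ ( - 1 )*7^( - 1)*17^2*31^ ( - 1 ) =289/434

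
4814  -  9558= - 4744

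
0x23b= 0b1000111011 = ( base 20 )18B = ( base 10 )571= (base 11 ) 47A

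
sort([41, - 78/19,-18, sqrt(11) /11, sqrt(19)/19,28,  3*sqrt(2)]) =[-18,-78/19,sqrt(19 )/19, sqrt(11)/11,3*sqrt( 2 ), 28, 41 ]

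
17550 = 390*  45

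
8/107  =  8/107 = 0.07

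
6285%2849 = 587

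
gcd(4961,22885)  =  1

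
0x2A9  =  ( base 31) lu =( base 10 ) 681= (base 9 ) 836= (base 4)22221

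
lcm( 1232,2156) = 8624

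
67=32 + 35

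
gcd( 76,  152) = 76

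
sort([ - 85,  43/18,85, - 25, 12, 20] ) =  [ - 85,-25,43/18, 12,20,  85]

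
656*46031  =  30196336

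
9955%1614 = 271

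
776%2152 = 776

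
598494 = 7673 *78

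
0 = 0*9812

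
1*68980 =68980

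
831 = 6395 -5564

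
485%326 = 159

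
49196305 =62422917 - 13226612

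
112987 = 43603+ 69384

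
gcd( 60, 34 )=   2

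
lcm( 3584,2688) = 10752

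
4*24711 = 98844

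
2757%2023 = 734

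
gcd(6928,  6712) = 8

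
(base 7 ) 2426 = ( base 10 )902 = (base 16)386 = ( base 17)321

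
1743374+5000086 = 6743460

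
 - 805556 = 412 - 805968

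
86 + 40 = 126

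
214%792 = 214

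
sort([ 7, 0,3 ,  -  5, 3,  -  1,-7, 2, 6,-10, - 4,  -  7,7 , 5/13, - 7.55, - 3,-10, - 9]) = [ - 10, - 10, - 9,-7.55,-7, - 7, - 5,-4, - 3, - 1,  0, 5/13, 2,3 , 3, 6, 7, 7 ] 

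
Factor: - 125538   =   - 2^1 * 3^1*7^3*61^1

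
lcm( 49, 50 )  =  2450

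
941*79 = 74339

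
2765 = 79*35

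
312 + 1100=1412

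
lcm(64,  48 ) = 192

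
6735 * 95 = 639825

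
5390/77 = 70=70.00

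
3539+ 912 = 4451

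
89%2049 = 89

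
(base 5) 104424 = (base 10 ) 3739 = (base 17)cfg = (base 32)3KR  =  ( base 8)7233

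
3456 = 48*72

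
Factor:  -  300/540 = -5/9=- 3^(-2)*5^1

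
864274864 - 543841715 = 320433149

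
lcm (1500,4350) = 43500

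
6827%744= 131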